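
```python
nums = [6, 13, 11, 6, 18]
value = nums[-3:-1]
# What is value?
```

nums has length 5. The slice nums[-3:-1] selects indices [2, 3] (2->11, 3->6), giving [11, 6].

[11, 6]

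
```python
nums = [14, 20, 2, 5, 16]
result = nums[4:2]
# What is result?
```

nums has length 5. The slice nums[4:2] resolves to an empty index range, so the result is [].

[]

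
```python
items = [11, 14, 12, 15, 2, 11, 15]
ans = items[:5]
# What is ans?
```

items has length 7. The slice items[:5] selects indices [0, 1, 2, 3, 4] (0->11, 1->14, 2->12, 3->15, 4->2), giving [11, 14, 12, 15, 2].

[11, 14, 12, 15, 2]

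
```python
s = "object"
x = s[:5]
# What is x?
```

s has length 6. The slice s[:5] selects indices [0, 1, 2, 3, 4] (0->'o', 1->'b', 2->'j', 3->'e', 4->'c'), giving 'objec'.

'objec'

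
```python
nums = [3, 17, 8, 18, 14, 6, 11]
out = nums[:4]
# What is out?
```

nums has length 7. The slice nums[:4] selects indices [0, 1, 2, 3] (0->3, 1->17, 2->8, 3->18), giving [3, 17, 8, 18].

[3, 17, 8, 18]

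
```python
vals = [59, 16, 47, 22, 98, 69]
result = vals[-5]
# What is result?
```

vals has length 6. Negative index -5 maps to positive index 6 + (-5) = 1. vals[1] = 16.

16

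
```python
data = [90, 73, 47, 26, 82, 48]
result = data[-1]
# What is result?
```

data has length 6. Negative index -1 maps to positive index 6 + (-1) = 5. data[5] = 48.

48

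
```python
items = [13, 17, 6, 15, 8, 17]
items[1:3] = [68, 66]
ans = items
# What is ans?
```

items starts as [13, 17, 6, 15, 8, 17] (length 6). The slice items[1:3] covers indices [1, 2] with values [17, 6]. Replacing that slice with [68, 66] (same length) produces [13, 68, 66, 15, 8, 17].

[13, 68, 66, 15, 8, 17]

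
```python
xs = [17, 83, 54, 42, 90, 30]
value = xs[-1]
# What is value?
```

xs has length 6. Negative index -1 maps to positive index 6 + (-1) = 5. xs[5] = 30.

30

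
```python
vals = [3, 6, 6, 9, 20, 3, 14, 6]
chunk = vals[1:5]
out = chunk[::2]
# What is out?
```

vals has length 8. The slice vals[1:5] selects indices [1, 2, 3, 4] (1->6, 2->6, 3->9, 4->20), giving [6, 6, 9, 20]. So chunk = [6, 6, 9, 20]. chunk has length 4. The slice chunk[::2] selects indices [0, 2] (0->6, 2->9), giving [6, 9].

[6, 9]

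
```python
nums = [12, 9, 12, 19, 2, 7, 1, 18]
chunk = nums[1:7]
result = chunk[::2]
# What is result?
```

nums has length 8. The slice nums[1:7] selects indices [1, 2, 3, 4, 5, 6] (1->9, 2->12, 3->19, 4->2, 5->7, 6->1), giving [9, 12, 19, 2, 7, 1]. So chunk = [9, 12, 19, 2, 7, 1]. chunk has length 6. The slice chunk[::2] selects indices [0, 2, 4] (0->9, 2->19, 4->7), giving [9, 19, 7].

[9, 19, 7]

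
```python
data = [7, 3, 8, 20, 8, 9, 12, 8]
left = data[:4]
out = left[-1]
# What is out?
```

data has length 8. The slice data[:4] selects indices [0, 1, 2, 3] (0->7, 1->3, 2->8, 3->20), giving [7, 3, 8, 20]. So left = [7, 3, 8, 20]. Then left[-1] = 20.

20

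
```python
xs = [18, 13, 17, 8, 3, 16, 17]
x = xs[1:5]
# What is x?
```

xs has length 7. The slice xs[1:5] selects indices [1, 2, 3, 4] (1->13, 2->17, 3->8, 4->3), giving [13, 17, 8, 3].

[13, 17, 8, 3]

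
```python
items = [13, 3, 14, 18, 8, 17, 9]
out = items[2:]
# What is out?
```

items has length 7. The slice items[2:] selects indices [2, 3, 4, 5, 6] (2->14, 3->18, 4->8, 5->17, 6->9), giving [14, 18, 8, 17, 9].

[14, 18, 8, 17, 9]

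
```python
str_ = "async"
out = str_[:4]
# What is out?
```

str_ has length 5. The slice str_[:4] selects indices [0, 1, 2, 3] (0->'a', 1->'s', 2->'y', 3->'n'), giving 'asyn'.

'asyn'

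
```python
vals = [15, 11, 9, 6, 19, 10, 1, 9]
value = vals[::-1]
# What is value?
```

vals has length 8. The slice vals[::-1] selects indices [7, 6, 5, 4, 3, 2, 1, 0] (7->9, 6->1, 5->10, 4->19, 3->6, 2->9, 1->11, 0->15), giving [9, 1, 10, 19, 6, 9, 11, 15].

[9, 1, 10, 19, 6, 9, 11, 15]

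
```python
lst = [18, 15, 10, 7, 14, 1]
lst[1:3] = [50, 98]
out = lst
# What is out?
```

lst starts as [18, 15, 10, 7, 14, 1] (length 6). The slice lst[1:3] covers indices [1, 2] with values [15, 10]. Replacing that slice with [50, 98] (same length) produces [18, 50, 98, 7, 14, 1].

[18, 50, 98, 7, 14, 1]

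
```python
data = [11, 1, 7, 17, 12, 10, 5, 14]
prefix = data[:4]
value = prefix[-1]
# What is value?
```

data has length 8. The slice data[:4] selects indices [0, 1, 2, 3] (0->11, 1->1, 2->7, 3->17), giving [11, 1, 7, 17]. So prefix = [11, 1, 7, 17]. Then prefix[-1] = 17.

17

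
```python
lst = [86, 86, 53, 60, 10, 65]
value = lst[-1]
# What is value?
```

lst has length 6. Negative index -1 maps to positive index 6 + (-1) = 5. lst[5] = 65.

65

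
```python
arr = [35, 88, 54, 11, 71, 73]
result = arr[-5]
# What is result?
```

arr has length 6. Negative index -5 maps to positive index 6 + (-5) = 1. arr[1] = 88.

88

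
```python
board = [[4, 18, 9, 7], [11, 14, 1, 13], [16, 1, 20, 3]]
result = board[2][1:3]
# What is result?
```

board[2] = [16, 1, 20, 3]. board[2] has length 4. The slice board[2][1:3] selects indices [1, 2] (1->1, 2->20), giving [1, 20].

[1, 20]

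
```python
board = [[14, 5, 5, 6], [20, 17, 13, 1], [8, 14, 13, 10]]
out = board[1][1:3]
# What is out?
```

board[1] = [20, 17, 13, 1]. board[1] has length 4. The slice board[1][1:3] selects indices [1, 2] (1->17, 2->13), giving [17, 13].

[17, 13]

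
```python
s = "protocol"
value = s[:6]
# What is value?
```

s has length 8. The slice s[:6] selects indices [0, 1, 2, 3, 4, 5] (0->'p', 1->'r', 2->'o', 3->'t', 4->'o', 5->'c'), giving 'protoc'.

'protoc'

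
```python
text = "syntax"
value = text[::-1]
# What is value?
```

text has length 6. The slice text[::-1] selects indices [5, 4, 3, 2, 1, 0] (5->'x', 4->'a', 3->'t', 2->'n', 1->'y', 0->'s'), giving 'xatnys'.

'xatnys'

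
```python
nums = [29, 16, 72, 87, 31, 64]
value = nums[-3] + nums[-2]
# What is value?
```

nums has length 6. Negative index -3 maps to positive index 6 + (-3) = 3. nums[3] = 87.
nums has length 6. Negative index -2 maps to positive index 6 + (-2) = 4. nums[4] = 31.
Sum: 87 + 31 = 118.

118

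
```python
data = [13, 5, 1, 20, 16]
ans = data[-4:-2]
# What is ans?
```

data has length 5. The slice data[-4:-2] selects indices [1, 2] (1->5, 2->1), giving [5, 1].

[5, 1]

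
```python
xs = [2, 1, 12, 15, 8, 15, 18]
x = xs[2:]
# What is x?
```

xs has length 7. The slice xs[2:] selects indices [2, 3, 4, 5, 6] (2->12, 3->15, 4->8, 5->15, 6->18), giving [12, 15, 8, 15, 18].

[12, 15, 8, 15, 18]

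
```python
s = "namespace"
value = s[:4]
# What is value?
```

s has length 9. The slice s[:4] selects indices [0, 1, 2, 3] (0->'n', 1->'a', 2->'m', 3->'e'), giving 'name'.

'name'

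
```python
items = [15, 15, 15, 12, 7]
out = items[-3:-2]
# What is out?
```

items has length 5. The slice items[-3:-2] selects indices [2] (2->15), giving [15].

[15]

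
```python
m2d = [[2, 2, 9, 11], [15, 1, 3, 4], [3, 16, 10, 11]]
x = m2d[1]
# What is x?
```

m2d has 3 rows. Row 1 is [15, 1, 3, 4].

[15, 1, 3, 4]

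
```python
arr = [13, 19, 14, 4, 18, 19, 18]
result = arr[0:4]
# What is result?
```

arr has length 7. The slice arr[0:4] selects indices [0, 1, 2, 3] (0->13, 1->19, 2->14, 3->4), giving [13, 19, 14, 4].

[13, 19, 14, 4]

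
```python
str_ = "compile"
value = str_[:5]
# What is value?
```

str_ has length 7. The slice str_[:5] selects indices [0, 1, 2, 3, 4] (0->'c', 1->'o', 2->'m', 3->'p', 4->'i'), giving 'compi'.

'compi'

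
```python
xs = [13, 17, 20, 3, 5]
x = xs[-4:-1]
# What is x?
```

xs has length 5. The slice xs[-4:-1] selects indices [1, 2, 3] (1->17, 2->20, 3->3), giving [17, 20, 3].

[17, 20, 3]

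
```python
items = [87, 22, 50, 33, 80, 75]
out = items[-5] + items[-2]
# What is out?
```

items has length 6. Negative index -5 maps to positive index 6 + (-5) = 1. items[1] = 22.
items has length 6. Negative index -2 maps to positive index 6 + (-2) = 4. items[4] = 80.
Sum: 22 + 80 = 102.

102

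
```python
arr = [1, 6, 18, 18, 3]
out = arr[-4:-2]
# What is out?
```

arr has length 5. The slice arr[-4:-2] selects indices [1, 2] (1->6, 2->18), giving [6, 18].

[6, 18]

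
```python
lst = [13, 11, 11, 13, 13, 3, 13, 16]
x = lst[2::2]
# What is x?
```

lst has length 8. The slice lst[2::2] selects indices [2, 4, 6] (2->11, 4->13, 6->13), giving [11, 13, 13].

[11, 13, 13]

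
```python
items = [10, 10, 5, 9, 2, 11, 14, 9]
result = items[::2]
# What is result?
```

items has length 8. The slice items[::2] selects indices [0, 2, 4, 6] (0->10, 2->5, 4->2, 6->14), giving [10, 5, 2, 14].

[10, 5, 2, 14]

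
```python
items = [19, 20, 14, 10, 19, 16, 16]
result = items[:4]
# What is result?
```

items has length 7. The slice items[:4] selects indices [0, 1, 2, 3] (0->19, 1->20, 2->14, 3->10), giving [19, 20, 14, 10].

[19, 20, 14, 10]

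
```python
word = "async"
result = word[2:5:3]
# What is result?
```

word has length 5. The slice word[2:5:3] selects indices [2] (2->'y'), giving 'y'.

'y'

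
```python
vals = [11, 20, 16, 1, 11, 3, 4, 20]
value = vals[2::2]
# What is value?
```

vals has length 8. The slice vals[2::2] selects indices [2, 4, 6] (2->16, 4->11, 6->4), giving [16, 11, 4].

[16, 11, 4]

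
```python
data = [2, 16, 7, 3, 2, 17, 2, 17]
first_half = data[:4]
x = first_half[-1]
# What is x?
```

data has length 8. The slice data[:4] selects indices [0, 1, 2, 3] (0->2, 1->16, 2->7, 3->3), giving [2, 16, 7, 3]. So first_half = [2, 16, 7, 3]. Then first_half[-1] = 3.

3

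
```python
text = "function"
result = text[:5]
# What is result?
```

text has length 8. The slice text[:5] selects indices [0, 1, 2, 3, 4] (0->'f', 1->'u', 2->'n', 3->'c', 4->'t'), giving 'funct'.

'funct'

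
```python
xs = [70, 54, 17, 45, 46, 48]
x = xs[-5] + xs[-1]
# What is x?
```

xs has length 6. Negative index -5 maps to positive index 6 + (-5) = 1. xs[1] = 54.
xs has length 6. Negative index -1 maps to positive index 6 + (-1) = 5. xs[5] = 48.
Sum: 54 + 48 = 102.

102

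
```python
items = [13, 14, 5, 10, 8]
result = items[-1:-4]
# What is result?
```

items has length 5. The slice items[-1:-4] resolves to an empty index range, so the result is [].

[]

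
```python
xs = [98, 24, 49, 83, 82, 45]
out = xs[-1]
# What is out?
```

xs has length 6. Negative index -1 maps to positive index 6 + (-1) = 5. xs[5] = 45.

45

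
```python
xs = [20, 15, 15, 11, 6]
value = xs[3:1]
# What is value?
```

xs has length 5. The slice xs[3:1] resolves to an empty index range, so the result is [].

[]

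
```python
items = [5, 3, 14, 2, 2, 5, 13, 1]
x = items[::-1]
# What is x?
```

items has length 8. The slice items[::-1] selects indices [7, 6, 5, 4, 3, 2, 1, 0] (7->1, 6->13, 5->5, 4->2, 3->2, 2->14, 1->3, 0->5), giving [1, 13, 5, 2, 2, 14, 3, 5].

[1, 13, 5, 2, 2, 14, 3, 5]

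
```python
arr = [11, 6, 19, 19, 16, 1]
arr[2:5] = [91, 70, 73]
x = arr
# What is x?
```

arr starts as [11, 6, 19, 19, 16, 1] (length 6). The slice arr[2:5] covers indices [2, 3, 4] with values [19, 19, 16]. Replacing that slice with [91, 70, 73] (same length) produces [11, 6, 91, 70, 73, 1].

[11, 6, 91, 70, 73, 1]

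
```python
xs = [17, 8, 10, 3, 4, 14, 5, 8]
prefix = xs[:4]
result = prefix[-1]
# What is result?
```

xs has length 8. The slice xs[:4] selects indices [0, 1, 2, 3] (0->17, 1->8, 2->10, 3->3), giving [17, 8, 10, 3]. So prefix = [17, 8, 10, 3]. Then prefix[-1] = 3.

3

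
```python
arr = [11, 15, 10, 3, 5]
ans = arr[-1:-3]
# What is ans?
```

arr has length 5. The slice arr[-1:-3] resolves to an empty index range, so the result is [].

[]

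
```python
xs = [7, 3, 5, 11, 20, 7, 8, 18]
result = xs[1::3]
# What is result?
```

xs has length 8. The slice xs[1::3] selects indices [1, 4, 7] (1->3, 4->20, 7->18), giving [3, 20, 18].

[3, 20, 18]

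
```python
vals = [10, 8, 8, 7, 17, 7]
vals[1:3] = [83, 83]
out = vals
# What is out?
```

vals starts as [10, 8, 8, 7, 17, 7] (length 6). The slice vals[1:3] covers indices [1, 2] with values [8, 8]. Replacing that slice with [83, 83] (same length) produces [10, 83, 83, 7, 17, 7].

[10, 83, 83, 7, 17, 7]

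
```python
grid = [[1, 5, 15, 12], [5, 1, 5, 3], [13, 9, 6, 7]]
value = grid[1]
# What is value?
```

grid has 3 rows. Row 1 is [5, 1, 5, 3].

[5, 1, 5, 3]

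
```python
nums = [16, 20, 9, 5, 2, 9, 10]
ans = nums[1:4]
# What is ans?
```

nums has length 7. The slice nums[1:4] selects indices [1, 2, 3] (1->20, 2->9, 3->5), giving [20, 9, 5].

[20, 9, 5]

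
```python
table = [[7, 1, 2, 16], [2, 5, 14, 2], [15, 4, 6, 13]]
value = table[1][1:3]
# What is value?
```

table[1] = [2, 5, 14, 2]. table[1] has length 4. The slice table[1][1:3] selects indices [1, 2] (1->5, 2->14), giving [5, 14].

[5, 14]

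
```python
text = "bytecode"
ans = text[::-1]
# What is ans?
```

text has length 8. The slice text[::-1] selects indices [7, 6, 5, 4, 3, 2, 1, 0] (7->'e', 6->'d', 5->'o', 4->'c', 3->'e', 2->'t', 1->'y', 0->'b'), giving 'edocetyb'.

'edocetyb'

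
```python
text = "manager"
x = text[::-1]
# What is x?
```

text has length 7. The slice text[::-1] selects indices [6, 5, 4, 3, 2, 1, 0] (6->'r', 5->'e', 4->'g', 3->'a', 2->'n', 1->'a', 0->'m'), giving 'reganam'.

'reganam'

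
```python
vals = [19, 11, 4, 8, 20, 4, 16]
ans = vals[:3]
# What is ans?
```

vals has length 7. The slice vals[:3] selects indices [0, 1, 2] (0->19, 1->11, 2->4), giving [19, 11, 4].

[19, 11, 4]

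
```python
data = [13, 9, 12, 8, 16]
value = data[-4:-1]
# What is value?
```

data has length 5. The slice data[-4:-1] selects indices [1, 2, 3] (1->9, 2->12, 3->8), giving [9, 12, 8].

[9, 12, 8]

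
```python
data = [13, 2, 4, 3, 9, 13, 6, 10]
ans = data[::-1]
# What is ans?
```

data has length 8. The slice data[::-1] selects indices [7, 6, 5, 4, 3, 2, 1, 0] (7->10, 6->6, 5->13, 4->9, 3->3, 2->4, 1->2, 0->13), giving [10, 6, 13, 9, 3, 4, 2, 13].

[10, 6, 13, 9, 3, 4, 2, 13]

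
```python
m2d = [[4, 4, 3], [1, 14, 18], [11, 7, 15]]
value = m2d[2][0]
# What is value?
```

m2d[2] = [11, 7, 15]. Taking column 0 of that row yields 11.

11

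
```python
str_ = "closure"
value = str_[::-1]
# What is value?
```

str_ has length 7. The slice str_[::-1] selects indices [6, 5, 4, 3, 2, 1, 0] (6->'e', 5->'r', 4->'u', 3->'s', 2->'o', 1->'l', 0->'c'), giving 'erusolc'.

'erusolc'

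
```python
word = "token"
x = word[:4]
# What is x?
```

word has length 5. The slice word[:4] selects indices [0, 1, 2, 3] (0->'t', 1->'o', 2->'k', 3->'e'), giving 'toke'.

'toke'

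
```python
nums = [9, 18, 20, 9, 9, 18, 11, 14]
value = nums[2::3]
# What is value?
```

nums has length 8. The slice nums[2::3] selects indices [2, 5] (2->20, 5->18), giving [20, 18].

[20, 18]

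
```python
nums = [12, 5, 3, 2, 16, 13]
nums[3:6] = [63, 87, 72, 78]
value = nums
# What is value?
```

nums starts as [12, 5, 3, 2, 16, 13] (length 6). The slice nums[3:6] covers indices [3, 4, 5] with values [2, 16, 13]. Replacing that slice with [63, 87, 72, 78] (different length) produces [12, 5, 3, 63, 87, 72, 78].

[12, 5, 3, 63, 87, 72, 78]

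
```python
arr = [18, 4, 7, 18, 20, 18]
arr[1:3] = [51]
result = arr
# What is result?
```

arr starts as [18, 4, 7, 18, 20, 18] (length 6). The slice arr[1:3] covers indices [1, 2] with values [4, 7]. Replacing that slice with [51] (different length) produces [18, 51, 18, 20, 18].

[18, 51, 18, 20, 18]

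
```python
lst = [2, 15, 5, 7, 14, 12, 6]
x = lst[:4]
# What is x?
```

lst has length 7. The slice lst[:4] selects indices [0, 1, 2, 3] (0->2, 1->15, 2->5, 3->7), giving [2, 15, 5, 7].

[2, 15, 5, 7]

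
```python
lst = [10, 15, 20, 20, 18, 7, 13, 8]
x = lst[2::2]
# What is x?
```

lst has length 8. The slice lst[2::2] selects indices [2, 4, 6] (2->20, 4->18, 6->13), giving [20, 18, 13].

[20, 18, 13]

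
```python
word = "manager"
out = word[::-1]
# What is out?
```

word has length 7. The slice word[::-1] selects indices [6, 5, 4, 3, 2, 1, 0] (6->'r', 5->'e', 4->'g', 3->'a', 2->'n', 1->'a', 0->'m'), giving 'reganam'.

'reganam'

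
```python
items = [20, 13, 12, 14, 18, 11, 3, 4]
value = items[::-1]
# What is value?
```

items has length 8. The slice items[::-1] selects indices [7, 6, 5, 4, 3, 2, 1, 0] (7->4, 6->3, 5->11, 4->18, 3->14, 2->12, 1->13, 0->20), giving [4, 3, 11, 18, 14, 12, 13, 20].

[4, 3, 11, 18, 14, 12, 13, 20]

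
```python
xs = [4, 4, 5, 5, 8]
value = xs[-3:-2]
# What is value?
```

xs has length 5. The slice xs[-3:-2] selects indices [2] (2->5), giving [5].

[5]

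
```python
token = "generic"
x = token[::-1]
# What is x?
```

token has length 7. The slice token[::-1] selects indices [6, 5, 4, 3, 2, 1, 0] (6->'c', 5->'i', 4->'r', 3->'e', 2->'n', 1->'e', 0->'g'), giving 'cireneg'.

'cireneg'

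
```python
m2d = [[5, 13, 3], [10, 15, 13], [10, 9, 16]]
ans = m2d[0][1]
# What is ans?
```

m2d[0] = [5, 13, 3]. Taking column 1 of that row yields 13.

13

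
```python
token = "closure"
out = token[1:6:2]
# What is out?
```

token has length 7. The slice token[1:6:2] selects indices [1, 3, 5] (1->'l', 3->'s', 5->'r'), giving 'lsr'.

'lsr'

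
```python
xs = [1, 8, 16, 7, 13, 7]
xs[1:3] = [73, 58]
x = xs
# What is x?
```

xs starts as [1, 8, 16, 7, 13, 7] (length 6). The slice xs[1:3] covers indices [1, 2] with values [8, 16]. Replacing that slice with [73, 58] (same length) produces [1, 73, 58, 7, 13, 7].

[1, 73, 58, 7, 13, 7]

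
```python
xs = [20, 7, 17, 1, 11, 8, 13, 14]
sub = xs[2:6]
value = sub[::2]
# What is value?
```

xs has length 8. The slice xs[2:6] selects indices [2, 3, 4, 5] (2->17, 3->1, 4->11, 5->8), giving [17, 1, 11, 8]. So sub = [17, 1, 11, 8]. sub has length 4. The slice sub[::2] selects indices [0, 2] (0->17, 2->11), giving [17, 11].

[17, 11]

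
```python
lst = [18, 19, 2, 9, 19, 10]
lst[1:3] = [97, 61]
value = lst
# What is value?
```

lst starts as [18, 19, 2, 9, 19, 10] (length 6). The slice lst[1:3] covers indices [1, 2] with values [19, 2]. Replacing that slice with [97, 61] (same length) produces [18, 97, 61, 9, 19, 10].

[18, 97, 61, 9, 19, 10]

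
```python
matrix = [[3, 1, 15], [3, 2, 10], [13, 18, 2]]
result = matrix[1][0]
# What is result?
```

matrix[1] = [3, 2, 10]. Taking column 0 of that row yields 3.

3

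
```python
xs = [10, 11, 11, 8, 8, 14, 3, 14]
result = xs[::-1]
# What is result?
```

xs has length 8. The slice xs[::-1] selects indices [7, 6, 5, 4, 3, 2, 1, 0] (7->14, 6->3, 5->14, 4->8, 3->8, 2->11, 1->11, 0->10), giving [14, 3, 14, 8, 8, 11, 11, 10].

[14, 3, 14, 8, 8, 11, 11, 10]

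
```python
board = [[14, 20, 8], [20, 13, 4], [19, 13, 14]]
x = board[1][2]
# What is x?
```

board[1] = [20, 13, 4]. Taking column 2 of that row yields 4.

4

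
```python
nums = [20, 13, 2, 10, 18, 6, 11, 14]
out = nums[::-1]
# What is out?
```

nums has length 8. The slice nums[::-1] selects indices [7, 6, 5, 4, 3, 2, 1, 0] (7->14, 6->11, 5->6, 4->18, 3->10, 2->2, 1->13, 0->20), giving [14, 11, 6, 18, 10, 2, 13, 20].

[14, 11, 6, 18, 10, 2, 13, 20]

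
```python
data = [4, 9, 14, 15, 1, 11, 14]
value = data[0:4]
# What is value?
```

data has length 7. The slice data[0:4] selects indices [0, 1, 2, 3] (0->4, 1->9, 2->14, 3->15), giving [4, 9, 14, 15].

[4, 9, 14, 15]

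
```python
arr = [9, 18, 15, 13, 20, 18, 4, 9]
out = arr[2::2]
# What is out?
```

arr has length 8. The slice arr[2::2] selects indices [2, 4, 6] (2->15, 4->20, 6->4), giving [15, 20, 4].

[15, 20, 4]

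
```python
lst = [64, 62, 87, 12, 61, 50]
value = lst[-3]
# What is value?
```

lst has length 6. Negative index -3 maps to positive index 6 + (-3) = 3. lst[3] = 12.

12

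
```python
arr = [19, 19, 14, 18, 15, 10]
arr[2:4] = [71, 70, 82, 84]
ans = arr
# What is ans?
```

arr starts as [19, 19, 14, 18, 15, 10] (length 6). The slice arr[2:4] covers indices [2, 3] with values [14, 18]. Replacing that slice with [71, 70, 82, 84] (different length) produces [19, 19, 71, 70, 82, 84, 15, 10].

[19, 19, 71, 70, 82, 84, 15, 10]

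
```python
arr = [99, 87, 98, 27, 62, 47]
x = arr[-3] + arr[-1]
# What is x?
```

arr has length 6. Negative index -3 maps to positive index 6 + (-3) = 3. arr[3] = 27.
arr has length 6. Negative index -1 maps to positive index 6 + (-1) = 5. arr[5] = 47.
Sum: 27 + 47 = 74.

74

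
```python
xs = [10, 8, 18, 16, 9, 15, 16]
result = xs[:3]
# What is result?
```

xs has length 7. The slice xs[:3] selects indices [0, 1, 2] (0->10, 1->8, 2->18), giving [10, 8, 18].

[10, 8, 18]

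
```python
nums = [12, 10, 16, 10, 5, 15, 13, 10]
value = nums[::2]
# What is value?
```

nums has length 8. The slice nums[::2] selects indices [0, 2, 4, 6] (0->12, 2->16, 4->5, 6->13), giving [12, 16, 5, 13].

[12, 16, 5, 13]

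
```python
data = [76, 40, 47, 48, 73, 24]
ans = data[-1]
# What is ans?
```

data has length 6. Negative index -1 maps to positive index 6 + (-1) = 5. data[5] = 24.

24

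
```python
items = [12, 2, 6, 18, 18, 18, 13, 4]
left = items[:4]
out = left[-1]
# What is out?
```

items has length 8. The slice items[:4] selects indices [0, 1, 2, 3] (0->12, 1->2, 2->6, 3->18), giving [12, 2, 6, 18]. So left = [12, 2, 6, 18]. Then left[-1] = 18.

18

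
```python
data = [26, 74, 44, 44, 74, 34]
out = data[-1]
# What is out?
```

data has length 6. Negative index -1 maps to positive index 6 + (-1) = 5. data[5] = 34.

34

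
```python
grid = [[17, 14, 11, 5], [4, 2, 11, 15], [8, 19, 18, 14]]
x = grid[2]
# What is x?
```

grid has 3 rows. Row 2 is [8, 19, 18, 14].

[8, 19, 18, 14]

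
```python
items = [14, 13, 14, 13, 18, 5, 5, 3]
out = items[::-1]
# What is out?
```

items has length 8. The slice items[::-1] selects indices [7, 6, 5, 4, 3, 2, 1, 0] (7->3, 6->5, 5->5, 4->18, 3->13, 2->14, 1->13, 0->14), giving [3, 5, 5, 18, 13, 14, 13, 14].

[3, 5, 5, 18, 13, 14, 13, 14]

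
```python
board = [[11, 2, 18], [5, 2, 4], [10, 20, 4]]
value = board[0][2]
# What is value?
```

board[0] = [11, 2, 18]. Taking column 2 of that row yields 18.

18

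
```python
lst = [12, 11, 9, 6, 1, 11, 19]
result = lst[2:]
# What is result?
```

lst has length 7. The slice lst[2:] selects indices [2, 3, 4, 5, 6] (2->9, 3->6, 4->1, 5->11, 6->19), giving [9, 6, 1, 11, 19].

[9, 6, 1, 11, 19]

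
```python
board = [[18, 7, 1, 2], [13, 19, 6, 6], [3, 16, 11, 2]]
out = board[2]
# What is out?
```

board has 3 rows. Row 2 is [3, 16, 11, 2].

[3, 16, 11, 2]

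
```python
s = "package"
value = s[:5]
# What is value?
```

s has length 7. The slice s[:5] selects indices [0, 1, 2, 3, 4] (0->'p', 1->'a', 2->'c', 3->'k', 4->'a'), giving 'packa'.

'packa'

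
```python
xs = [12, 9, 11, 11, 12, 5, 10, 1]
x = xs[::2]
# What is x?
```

xs has length 8. The slice xs[::2] selects indices [0, 2, 4, 6] (0->12, 2->11, 4->12, 6->10), giving [12, 11, 12, 10].

[12, 11, 12, 10]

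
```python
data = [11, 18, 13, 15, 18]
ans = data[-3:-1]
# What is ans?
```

data has length 5. The slice data[-3:-1] selects indices [2, 3] (2->13, 3->15), giving [13, 15].

[13, 15]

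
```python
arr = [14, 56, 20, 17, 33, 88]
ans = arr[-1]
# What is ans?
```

arr has length 6. Negative index -1 maps to positive index 6 + (-1) = 5. arr[5] = 88.

88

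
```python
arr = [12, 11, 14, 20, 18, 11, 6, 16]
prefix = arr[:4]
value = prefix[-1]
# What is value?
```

arr has length 8. The slice arr[:4] selects indices [0, 1, 2, 3] (0->12, 1->11, 2->14, 3->20), giving [12, 11, 14, 20]. So prefix = [12, 11, 14, 20]. Then prefix[-1] = 20.

20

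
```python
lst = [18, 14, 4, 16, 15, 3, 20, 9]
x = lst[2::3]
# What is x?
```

lst has length 8. The slice lst[2::3] selects indices [2, 5] (2->4, 5->3), giving [4, 3].

[4, 3]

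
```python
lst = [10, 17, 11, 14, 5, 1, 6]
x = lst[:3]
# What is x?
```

lst has length 7. The slice lst[:3] selects indices [0, 1, 2] (0->10, 1->17, 2->11), giving [10, 17, 11].

[10, 17, 11]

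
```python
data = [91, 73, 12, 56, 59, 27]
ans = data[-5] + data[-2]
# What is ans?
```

data has length 6. Negative index -5 maps to positive index 6 + (-5) = 1. data[1] = 73.
data has length 6. Negative index -2 maps to positive index 6 + (-2) = 4. data[4] = 59.
Sum: 73 + 59 = 132.

132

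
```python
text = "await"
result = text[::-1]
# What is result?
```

text has length 5. The slice text[::-1] selects indices [4, 3, 2, 1, 0] (4->'t', 3->'i', 2->'a', 1->'w', 0->'a'), giving 'tiawa'.

'tiawa'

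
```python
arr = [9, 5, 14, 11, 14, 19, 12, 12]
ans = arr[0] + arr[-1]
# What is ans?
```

arr has length 8. arr[0] = 9.
arr has length 8. Negative index -1 maps to positive index 8 + (-1) = 7. arr[7] = 12.
Sum: 9 + 12 = 21.

21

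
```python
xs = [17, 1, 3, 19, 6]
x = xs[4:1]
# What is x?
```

xs has length 5. The slice xs[4:1] resolves to an empty index range, so the result is [].

[]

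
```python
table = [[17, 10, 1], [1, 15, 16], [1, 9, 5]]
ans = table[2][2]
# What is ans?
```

table[2] = [1, 9, 5]. Taking column 2 of that row yields 5.

5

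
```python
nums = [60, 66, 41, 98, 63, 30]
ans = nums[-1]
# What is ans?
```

nums has length 6. Negative index -1 maps to positive index 6 + (-1) = 5. nums[5] = 30.

30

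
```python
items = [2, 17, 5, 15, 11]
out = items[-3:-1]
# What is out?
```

items has length 5. The slice items[-3:-1] selects indices [2, 3] (2->5, 3->15), giving [5, 15].

[5, 15]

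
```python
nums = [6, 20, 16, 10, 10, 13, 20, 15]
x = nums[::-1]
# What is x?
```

nums has length 8. The slice nums[::-1] selects indices [7, 6, 5, 4, 3, 2, 1, 0] (7->15, 6->20, 5->13, 4->10, 3->10, 2->16, 1->20, 0->6), giving [15, 20, 13, 10, 10, 16, 20, 6].

[15, 20, 13, 10, 10, 16, 20, 6]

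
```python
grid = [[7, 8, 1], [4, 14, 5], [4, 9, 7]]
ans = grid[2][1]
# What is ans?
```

grid[2] = [4, 9, 7]. Taking column 1 of that row yields 9.

9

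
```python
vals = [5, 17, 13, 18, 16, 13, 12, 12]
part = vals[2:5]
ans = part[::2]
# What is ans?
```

vals has length 8. The slice vals[2:5] selects indices [2, 3, 4] (2->13, 3->18, 4->16), giving [13, 18, 16]. So part = [13, 18, 16]. part has length 3. The slice part[::2] selects indices [0, 2] (0->13, 2->16), giving [13, 16].

[13, 16]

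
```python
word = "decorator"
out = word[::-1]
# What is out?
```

word has length 9. The slice word[::-1] selects indices [8, 7, 6, 5, 4, 3, 2, 1, 0] (8->'r', 7->'o', 6->'t', 5->'a', 4->'r', 3->'o', 2->'c', 1->'e', 0->'d'), giving 'rotaroced'.

'rotaroced'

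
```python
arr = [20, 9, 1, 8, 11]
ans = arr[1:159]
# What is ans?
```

arr has length 5. The slice arr[1:159] selects indices [1, 2, 3, 4] (1->9, 2->1, 3->8, 4->11), giving [9, 1, 8, 11].

[9, 1, 8, 11]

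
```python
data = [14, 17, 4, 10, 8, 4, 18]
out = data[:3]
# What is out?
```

data has length 7. The slice data[:3] selects indices [0, 1, 2] (0->14, 1->17, 2->4), giving [14, 17, 4].

[14, 17, 4]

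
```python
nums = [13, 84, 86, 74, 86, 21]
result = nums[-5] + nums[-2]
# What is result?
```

nums has length 6. Negative index -5 maps to positive index 6 + (-5) = 1. nums[1] = 84.
nums has length 6. Negative index -2 maps to positive index 6 + (-2) = 4. nums[4] = 86.
Sum: 84 + 86 = 170.

170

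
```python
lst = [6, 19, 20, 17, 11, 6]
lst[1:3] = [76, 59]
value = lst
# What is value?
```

lst starts as [6, 19, 20, 17, 11, 6] (length 6). The slice lst[1:3] covers indices [1, 2] with values [19, 20]. Replacing that slice with [76, 59] (same length) produces [6, 76, 59, 17, 11, 6].

[6, 76, 59, 17, 11, 6]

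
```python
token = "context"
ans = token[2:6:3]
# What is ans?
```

token has length 7. The slice token[2:6:3] selects indices [2, 5] (2->'n', 5->'x'), giving 'nx'.

'nx'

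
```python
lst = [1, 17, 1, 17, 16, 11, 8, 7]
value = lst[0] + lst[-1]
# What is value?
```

lst has length 8. lst[0] = 1.
lst has length 8. Negative index -1 maps to positive index 8 + (-1) = 7. lst[7] = 7.
Sum: 1 + 7 = 8.

8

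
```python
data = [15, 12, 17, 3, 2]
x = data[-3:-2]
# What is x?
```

data has length 5. The slice data[-3:-2] selects indices [2] (2->17), giving [17].

[17]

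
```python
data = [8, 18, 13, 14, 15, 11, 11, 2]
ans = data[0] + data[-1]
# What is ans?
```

data has length 8. data[0] = 8.
data has length 8. Negative index -1 maps to positive index 8 + (-1) = 7. data[7] = 2.
Sum: 8 + 2 = 10.

10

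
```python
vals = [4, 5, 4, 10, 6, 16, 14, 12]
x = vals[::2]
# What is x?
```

vals has length 8. The slice vals[::2] selects indices [0, 2, 4, 6] (0->4, 2->4, 4->6, 6->14), giving [4, 4, 6, 14].

[4, 4, 6, 14]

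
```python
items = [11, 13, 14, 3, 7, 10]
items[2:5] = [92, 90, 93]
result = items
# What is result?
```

items starts as [11, 13, 14, 3, 7, 10] (length 6). The slice items[2:5] covers indices [2, 3, 4] with values [14, 3, 7]. Replacing that slice with [92, 90, 93] (same length) produces [11, 13, 92, 90, 93, 10].

[11, 13, 92, 90, 93, 10]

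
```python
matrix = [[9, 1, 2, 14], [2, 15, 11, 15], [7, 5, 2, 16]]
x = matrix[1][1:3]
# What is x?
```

matrix[1] = [2, 15, 11, 15]. matrix[1] has length 4. The slice matrix[1][1:3] selects indices [1, 2] (1->15, 2->11), giving [15, 11].

[15, 11]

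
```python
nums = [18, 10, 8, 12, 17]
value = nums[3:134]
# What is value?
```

nums has length 5. The slice nums[3:134] selects indices [3, 4] (3->12, 4->17), giving [12, 17].

[12, 17]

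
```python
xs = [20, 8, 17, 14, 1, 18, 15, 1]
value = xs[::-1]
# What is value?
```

xs has length 8. The slice xs[::-1] selects indices [7, 6, 5, 4, 3, 2, 1, 0] (7->1, 6->15, 5->18, 4->1, 3->14, 2->17, 1->8, 0->20), giving [1, 15, 18, 1, 14, 17, 8, 20].

[1, 15, 18, 1, 14, 17, 8, 20]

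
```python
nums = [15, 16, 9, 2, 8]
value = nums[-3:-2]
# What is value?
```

nums has length 5. The slice nums[-3:-2] selects indices [2] (2->9), giving [9].

[9]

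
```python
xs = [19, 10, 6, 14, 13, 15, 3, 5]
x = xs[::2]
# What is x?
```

xs has length 8. The slice xs[::2] selects indices [0, 2, 4, 6] (0->19, 2->6, 4->13, 6->3), giving [19, 6, 13, 3].

[19, 6, 13, 3]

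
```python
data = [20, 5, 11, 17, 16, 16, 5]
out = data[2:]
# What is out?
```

data has length 7. The slice data[2:] selects indices [2, 3, 4, 5, 6] (2->11, 3->17, 4->16, 5->16, 6->5), giving [11, 17, 16, 16, 5].

[11, 17, 16, 16, 5]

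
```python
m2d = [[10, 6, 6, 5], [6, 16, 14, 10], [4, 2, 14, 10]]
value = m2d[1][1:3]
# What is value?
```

m2d[1] = [6, 16, 14, 10]. m2d[1] has length 4. The slice m2d[1][1:3] selects indices [1, 2] (1->16, 2->14), giving [16, 14].

[16, 14]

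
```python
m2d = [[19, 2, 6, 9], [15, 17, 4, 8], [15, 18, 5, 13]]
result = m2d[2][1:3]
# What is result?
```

m2d[2] = [15, 18, 5, 13]. m2d[2] has length 4. The slice m2d[2][1:3] selects indices [1, 2] (1->18, 2->5), giving [18, 5].

[18, 5]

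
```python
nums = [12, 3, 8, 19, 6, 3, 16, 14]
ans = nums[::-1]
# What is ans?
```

nums has length 8. The slice nums[::-1] selects indices [7, 6, 5, 4, 3, 2, 1, 0] (7->14, 6->16, 5->3, 4->6, 3->19, 2->8, 1->3, 0->12), giving [14, 16, 3, 6, 19, 8, 3, 12].

[14, 16, 3, 6, 19, 8, 3, 12]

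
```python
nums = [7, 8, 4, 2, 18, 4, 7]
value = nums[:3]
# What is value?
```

nums has length 7. The slice nums[:3] selects indices [0, 1, 2] (0->7, 1->8, 2->4), giving [7, 8, 4].

[7, 8, 4]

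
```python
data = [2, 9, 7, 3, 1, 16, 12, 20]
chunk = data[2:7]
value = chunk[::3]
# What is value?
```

data has length 8. The slice data[2:7] selects indices [2, 3, 4, 5, 6] (2->7, 3->3, 4->1, 5->16, 6->12), giving [7, 3, 1, 16, 12]. So chunk = [7, 3, 1, 16, 12]. chunk has length 5. The slice chunk[::3] selects indices [0, 3] (0->7, 3->16), giving [7, 16].

[7, 16]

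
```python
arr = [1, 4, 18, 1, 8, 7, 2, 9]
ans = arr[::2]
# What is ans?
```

arr has length 8. The slice arr[::2] selects indices [0, 2, 4, 6] (0->1, 2->18, 4->8, 6->2), giving [1, 18, 8, 2].

[1, 18, 8, 2]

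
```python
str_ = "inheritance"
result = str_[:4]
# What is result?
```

str_ has length 11. The slice str_[:4] selects indices [0, 1, 2, 3] (0->'i', 1->'n', 2->'h', 3->'e'), giving 'inhe'.

'inhe'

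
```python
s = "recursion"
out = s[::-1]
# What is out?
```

s has length 9. The slice s[::-1] selects indices [8, 7, 6, 5, 4, 3, 2, 1, 0] (8->'n', 7->'o', 6->'i', 5->'s', 4->'r', 3->'u', 2->'c', 1->'e', 0->'r'), giving 'noisrucer'.

'noisrucer'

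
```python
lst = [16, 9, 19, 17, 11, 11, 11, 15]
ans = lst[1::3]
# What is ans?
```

lst has length 8. The slice lst[1::3] selects indices [1, 4, 7] (1->9, 4->11, 7->15), giving [9, 11, 15].

[9, 11, 15]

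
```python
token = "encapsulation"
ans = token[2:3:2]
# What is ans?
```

token has length 13. The slice token[2:3:2] selects indices [2] (2->'c'), giving 'c'.

'c'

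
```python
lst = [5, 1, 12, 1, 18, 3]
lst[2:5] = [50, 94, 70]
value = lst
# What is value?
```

lst starts as [5, 1, 12, 1, 18, 3] (length 6). The slice lst[2:5] covers indices [2, 3, 4] with values [12, 1, 18]. Replacing that slice with [50, 94, 70] (same length) produces [5, 1, 50, 94, 70, 3].

[5, 1, 50, 94, 70, 3]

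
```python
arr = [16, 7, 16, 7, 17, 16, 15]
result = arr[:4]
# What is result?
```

arr has length 7. The slice arr[:4] selects indices [0, 1, 2, 3] (0->16, 1->7, 2->16, 3->7), giving [16, 7, 16, 7].

[16, 7, 16, 7]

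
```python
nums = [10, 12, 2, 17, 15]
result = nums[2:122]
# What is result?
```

nums has length 5. The slice nums[2:122] selects indices [2, 3, 4] (2->2, 3->17, 4->15), giving [2, 17, 15].

[2, 17, 15]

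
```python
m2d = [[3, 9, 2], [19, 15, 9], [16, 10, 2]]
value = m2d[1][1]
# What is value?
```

m2d[1] = [19, 15, 9]. Taking column 1 of that row yields 15.

15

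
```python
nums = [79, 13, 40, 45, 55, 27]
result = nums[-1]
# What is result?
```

nums has length 6. Negative index -1 maps to positive index 6 + (-1) = 5. nums[5] = 27.

27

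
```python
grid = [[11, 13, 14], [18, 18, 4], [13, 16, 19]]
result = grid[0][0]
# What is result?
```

grid[0] = [11, 13, 14]. Taking column 0 of that row yields 11.

11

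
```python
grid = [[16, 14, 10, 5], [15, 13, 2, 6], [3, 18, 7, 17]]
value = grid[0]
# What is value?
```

grid has 3 rows. Row 0 is [16, 14, 10, 5].

[16, 14, 10, 5]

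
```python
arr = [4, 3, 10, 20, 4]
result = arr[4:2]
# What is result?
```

arr has length 5. The slice arr[4:2] resolves to an empty index range, so the result is [].

[]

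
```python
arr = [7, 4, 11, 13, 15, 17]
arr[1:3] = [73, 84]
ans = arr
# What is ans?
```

arr starts as [7, 4, 11, 13, 15, 17] (length 6). The slice arr[1:3] covers indices [1, 2] with values [4, 11]. Replacing that slice with [73, 84] (same length) produces [7, 73, 84, 13, 15, 17].

[7, 73, 84, 13, 15, 17]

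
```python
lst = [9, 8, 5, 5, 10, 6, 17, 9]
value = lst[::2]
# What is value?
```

lst has length 8. The slice lst[::2] selects indices [0, 2, 4, 6] (0->9, 2->5, 4->10, 6->17), giving [9, 5, 10, 17].

[9, 5, 10, 17]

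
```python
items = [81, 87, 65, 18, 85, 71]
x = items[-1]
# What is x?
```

items has length 6. Negative index -1 maps to positive index 6 + (-1) = 5. items[5] = 71.

71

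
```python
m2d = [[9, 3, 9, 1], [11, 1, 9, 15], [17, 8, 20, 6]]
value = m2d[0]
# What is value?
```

m2d has 3 rows. Row 0 is [9, 3, 9, 1].

[9, 3, 9, 1]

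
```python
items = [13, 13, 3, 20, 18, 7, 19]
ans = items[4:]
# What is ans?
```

items has length 7. The slice items[4:] selects indices [4, 5, 6] (4->18, 5->7, 6->19), giving [18, 7, 19].

[18, 7, 19]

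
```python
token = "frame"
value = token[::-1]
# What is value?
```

token has length 5. The slice token[::-1] selects indices [4, 3, 2, 1, 0] (4->'e', 3->'m', 2->'a', 1->'r', 0->'f'), giving 'emarf'.

'emarf'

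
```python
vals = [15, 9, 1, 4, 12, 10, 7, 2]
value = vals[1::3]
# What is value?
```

vals has length 8. The slice vals[1::3] selects indices [1, 4, 7] (1->9, 4->12, 7->2), giving [9, 12, 2].

[9, 12, 2]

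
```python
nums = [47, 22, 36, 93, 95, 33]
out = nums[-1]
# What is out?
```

nums has length 6. Negative index -1 maps to positive index 6 + (-1) = 5. nums[5] = 33.

33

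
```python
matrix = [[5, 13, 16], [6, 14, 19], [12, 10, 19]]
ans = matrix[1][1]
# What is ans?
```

matrix[1] = [6, 14, 19]. Taking column 1 of that row yields 14.

14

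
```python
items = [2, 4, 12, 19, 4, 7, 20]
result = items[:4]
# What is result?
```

items has length 7. The slice items[:4] selects indices [0, 1, 2, 3] (0->2, 1->4, 2->12, 3->19), giving [2, 4, 12, 19].

[2, 4, 12, 19]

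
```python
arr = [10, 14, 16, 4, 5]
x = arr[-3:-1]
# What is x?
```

arr has length 5. The slice arr[-3:-1] selects indices [2, 3] (2->16, 3->4), giving [16, 4].

[16, 4]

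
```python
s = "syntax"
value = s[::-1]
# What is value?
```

s has length 6. The slice s[::-1] selects indices [5, 4, 3, 2, 1, 0] (5->'x', 4->'a', 3->'t', 2->'n', 1->'y', 0->'s'), giving 'xatnys'.

'xatnys'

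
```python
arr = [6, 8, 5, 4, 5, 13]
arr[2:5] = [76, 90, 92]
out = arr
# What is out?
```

arr starts as [6, 8, 5, 4, 5, 13] (length 6). The slice arr[2:5] covers indices [2, 3, 4] with values [5, 4, 5]. Replacing that slice with [76, 90, 92] (same length) produces [6, 8, 76, 90, 92, 13].

[6, 8, 76, 90, 92, 13]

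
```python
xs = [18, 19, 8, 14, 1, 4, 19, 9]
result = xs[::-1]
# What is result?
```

xs has length 8. The slice xs[::-1] selects indices [7, 6, 5, 4, 3, 2, 1, 0] (7->9, 6->19, 5->4, 4->1, 3->14, 2->8, 1->19, 0->18), giving [9, 19, 4, 1, 14, 8, 19, 18].

[9, 19, 4, 1, 14, 8, 19, 18]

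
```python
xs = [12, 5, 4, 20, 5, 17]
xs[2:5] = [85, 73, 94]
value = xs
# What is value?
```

xs starts as [12, 5, 4, 20, 5, 17] (length 6). The slice xs[2:5] covers indices [2, 3, 4] with values [4, 20, 5]. Replacing that slice with [85, 73, 94] (same length) produces [12, 5, 85, 73, 94, 17].

[12, 5, 85, 73, 94, 17]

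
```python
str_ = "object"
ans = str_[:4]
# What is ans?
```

str_ has length 6. The slice str_[:4] selects indices [0, 1, 2, 3] (0->'o', 1->'b', 2->'j', 3->'e'), giving 'obje'.

'obje'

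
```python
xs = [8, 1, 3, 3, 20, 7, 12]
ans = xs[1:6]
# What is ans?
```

xs has length 7. The slice xs[1:6] selects indices [1, 2, 3, 4, 5] (1->1, 2->3, 3->3, 4->20, 5->7), giving [1, 3, 3, 20, 7].

[1, 3, 3, 20, 7]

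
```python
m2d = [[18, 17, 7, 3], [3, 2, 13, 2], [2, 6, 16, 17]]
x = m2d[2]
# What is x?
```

m2d has 3 rows. Row 2 is [2, 6, 16, 17].

[2, 6, 16, 17]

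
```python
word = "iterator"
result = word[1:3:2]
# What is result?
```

word has length 8. The slice word[1:3:2] selects indices [1] (1->'t'), giving 't'.

't'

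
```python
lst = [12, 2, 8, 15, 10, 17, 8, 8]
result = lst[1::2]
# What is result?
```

lst has length 8. The slice lst[1::2] selects indices [1, 3, 5, 7] (1->2, 3->15, 5->17, 7->8), giving [2, 15, 17, 8].

[2, 15, 17, 8]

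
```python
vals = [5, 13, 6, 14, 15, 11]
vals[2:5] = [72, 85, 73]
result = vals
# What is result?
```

vals starts as [5, 13, 6, 14, 15, 11] (length 6). The slice vals[2:5] covers indices [2, 3, 4] with values [6, 14, 15]. Replacing that slice with [72, 85, 73] (same length) produces [5, 13, 72, 85, 73, 11].

[5, 13, 72, 85, 73, 11]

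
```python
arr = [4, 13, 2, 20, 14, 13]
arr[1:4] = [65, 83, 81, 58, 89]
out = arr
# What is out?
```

arr starts as [4, 13, 2, 20, 14, 13] (length 6). The slice arr[1:4] covers indices [1, 2, 3] with values [13, 2, 20]. Replacing that slice with [65, 83, 81, 58, 89] (different length) produces [4, 65, 83, 81, 58, 89, 14, 13].

[4, 65, 83, 81, 58, 89, 14, 13]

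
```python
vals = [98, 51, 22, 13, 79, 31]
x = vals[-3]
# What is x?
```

vals has length 6. Negative index -3 maps to positive index 6 + (-3) = 3. vals[3] = 13.

13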